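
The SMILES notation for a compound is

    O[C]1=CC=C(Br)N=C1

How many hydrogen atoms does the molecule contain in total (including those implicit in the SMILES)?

4

Walk through each heavy atom and fill implicit hydrogens from standard valence (C 4, N 3, O 2, S 2, halogen 1):
  atom 1: O, bond orders sum to 1 (valence 2) → 1 H
  atom 2: C with explicit H count 0
  atom 3: C, bond orders sum to 3 (valence 4) → 1 H
  atom 4: C, bond orders sum to 3 (valence 4) → 1 H
  atom 5: C, bond orders sum to 4 (valence 4) → 0 H
  atom 6: Br (halogen, monovalent) → 0 H
  atom 7: N, bond orders sum to 3 (valence 3) → 0 H
  atom 8: C, bond orders sum to 3 (valence 4) → 1 H
Total hydrogens: 4.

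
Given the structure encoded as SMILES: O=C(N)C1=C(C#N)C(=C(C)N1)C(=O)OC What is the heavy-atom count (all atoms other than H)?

Every atom symbol written in the SMILES (organic subset) is one heavy atom; implicit H are not written.
Heavy atoms by element → C:9, N:3, O:3.
Total: 15.

15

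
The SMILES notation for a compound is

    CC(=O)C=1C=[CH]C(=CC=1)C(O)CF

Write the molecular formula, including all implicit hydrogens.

Walk through each heavy atom and fill implicit hydrogens from standard valence (C 4, N 3, O 2, S 2, halogen 1):
  atom 1: C, bond orders sum to 1 (valence 4) → 3 H
  atom 2: C, bond orders sum to 4 (valence 4) → 0 H
  atom 3: O, bond orders sum to 2 (valence 2) → 0 H
  atom 4: C, bond orders sum to 4 (valence 4) → 0 H
  atom 5: C, bond orders sum to 3 (valence 4) → 1 H
  atom 6: C with explicit H count 1
  atom 7: C, bond orders sum to 4 (valence 4) → 0 H
  atom 8: C, bond orders sum to 3 (valence 4) → 1 H
  atom 9: C, bond orders sum to 3 (valence 4) → 1 H
  atom 10: C, bond orders sum to 3 (valence 4) → 1 H
  atom 11: O, bond orders sum to 1 (valence 2) → 1 H
  atom 12: C, bond orders sum to 2 (valence 4) → 2 H
  atom 13: F (halogen, monovalent) → 0 H
Totals → C:10, H:11, F:1, O:2.
In Hill order: C10H11FO2.

C10H11FO2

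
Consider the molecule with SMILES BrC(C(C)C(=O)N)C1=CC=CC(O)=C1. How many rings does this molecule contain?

1

In SMILES, each pair of matching ring-closure digits denotes one ring-closing bond; the number of such bonds equals the number of independent rings.
Ring-closure bonds here: 1.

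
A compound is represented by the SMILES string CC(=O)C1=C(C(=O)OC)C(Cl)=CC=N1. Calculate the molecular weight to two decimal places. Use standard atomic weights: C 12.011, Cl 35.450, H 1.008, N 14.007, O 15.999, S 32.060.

213.62 g/mol

First, the molecular formula is C9H8ClNO3 (counting implicit H from valence).
  C: 9 × 12.011 = 108.099
  Cl: 1 × 35.450 = 35.450
  H: 8 × 1.008 = 8.064
  N: 1 × 14.007 = 14.007
  O: 3 × 15.999 = 47.997
Sum: 9×12.011 + 1×35.450 + 8×1.008 + 1×14.007 + 3×15.999 = 213.617 → 213.62 g/mol.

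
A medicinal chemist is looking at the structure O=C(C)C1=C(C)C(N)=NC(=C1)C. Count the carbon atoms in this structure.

Count every carbon token in the SMILES (each C, including those in ring-closure positions and inside branches).
Carbon count: 9.

9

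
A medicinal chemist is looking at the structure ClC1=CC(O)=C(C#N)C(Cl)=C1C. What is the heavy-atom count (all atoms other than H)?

Every atom symbol written in the SMILES (organic subset) is one heavy atom; implicit H are not written.
Heavy atoms by element → C:8, Cl:2, N:1, O:1.
Total: 12.

12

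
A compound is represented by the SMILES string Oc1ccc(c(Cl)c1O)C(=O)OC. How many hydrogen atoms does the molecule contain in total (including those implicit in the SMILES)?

Walk through each heavy atom and fill implicit hydrogens from standard valence (C 4, N 3, O 2, S 2, halogen 1); for lowercase aromatic atoms, an aromatic c carries 1 H when it has two neighbours and 0 H with three, and aromatic n carries 0 H:
  atom 1: O, bond orders sum to 1 (valence 2) → 1 H
  atom 2: aromatic c, 3 neighbours → 0 H
  atom 3: aromatic c, 2 neighbours → 1 H
  atom 4: aromatic c, 2 neighbours → 1 H
  atom 5: aromatic c, 3 neighbours → 0 H
  atom 6: aromatic c, 3 neighbours → 0 H
  atom 7: Cl (halogen, monovalent) → 0 H
  atom 8: aromatic c, 3 neighbours → 0 H
  atom 9: O, bond orders sum to 1 (valence 2) → 1 H
  atom 10: C, bond orders sum to 4 (valence 4) → 0 H
  atom 11: O, bond orders sum to 2 (valence 2) → 0 H
  atom 12: O, bond orders sum to 2 (valence 2) → 0 H
  atom 13: C, bond orders sum to 1 (valence 4) → 3 H
Total hydrogens: 7.

7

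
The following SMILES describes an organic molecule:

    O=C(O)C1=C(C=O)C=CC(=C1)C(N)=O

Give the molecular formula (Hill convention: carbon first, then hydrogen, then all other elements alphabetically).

C9H7NO4

Walk through each heavy atom and fill implicit hydrogens from standard valence (C 4, N 3, O 2, S 2, halogen 1):
  atom 1: O, bond orders sum to 2 (valence 2) → 0 H
  atom 2: C, bond orders sum to 4 (valence 4) → 0 H
  atom 3: O, bond orders sum to 1 (valence 2) → 1 H
  atom 4: C, bond orders sum to 4 (valence 4) → 0 H
  atom 5: C, bond orders sum to 4 (valence 4) → 0 H
  atom 6: C, bond orders sum to 3 (valence 4) → 1 H
  atom 7: O, bond orders sum to 2 (valence 2) → 0 H
  atom 8: C, bond orders sum to 3 (valence 4) → 1 H
  atom 9: C, bond orders sum to 3 (valence 4) → 1 H
  atom 10: C, bond orders sum to 4 (valence 4) → 0 H
  atom 11: C, bond orders sum to 3 (valence 4) → 1 H
  atom 12: C, bond orders sum to 4 (valence 4) → 0 H
  atom 13: N, bond orders sum to 1 (valence 3) → 2 H
  atom 14: O, bond orders sum to 2 (valence 2) → 0 H
Totals → C:9, H:7, N:1, O:4.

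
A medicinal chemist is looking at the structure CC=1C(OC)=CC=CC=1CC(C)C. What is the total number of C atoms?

Count every carbon token in the SMILES (each C, including those in ring-closure positions and inside branches).
Carbon count: 12.

12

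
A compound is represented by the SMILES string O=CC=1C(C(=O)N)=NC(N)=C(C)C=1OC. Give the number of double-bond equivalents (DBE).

6

Molecular formula: C9H11N3O3.
DoU = (2C + 2 + N − H − X) / 2, where X is the halogen count and O/S are ignored.
    = (2·9 + 2 + 3 − 11 − 0) / 2 = 12 / 2 = 6.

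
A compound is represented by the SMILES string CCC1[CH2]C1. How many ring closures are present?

In SMILES, each pair of matching ring-closure digits denotes one ring-closing bond; the number of such bonds equals the number of independent rings.
Ring-closure bonds here: 1.

1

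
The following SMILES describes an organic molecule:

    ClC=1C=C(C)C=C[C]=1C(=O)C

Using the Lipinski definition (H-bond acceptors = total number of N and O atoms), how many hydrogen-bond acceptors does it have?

N atoms: 0; O atoms: 1.
Lipinski HBA = 0 + 1 = 1.

1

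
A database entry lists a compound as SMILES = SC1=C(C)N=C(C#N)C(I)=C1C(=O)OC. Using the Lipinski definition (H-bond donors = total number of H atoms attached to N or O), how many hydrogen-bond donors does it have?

0

Donors: find every N or O and count the H atoms it carries.
  atom 5 (N): bond orders sum to 3 → 0 H
  atom 8 (N): bond orders sum to 3 → 0 H
  atom 13 (O): bond orders sum to 2 → 0 H
  atom 14 (O): bond orders sum to 2 → 0 H
Lipinski HBD = 0.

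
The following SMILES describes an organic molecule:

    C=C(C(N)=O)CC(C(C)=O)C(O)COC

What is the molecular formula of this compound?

C10H17NO4

Walk through each heavy atom and fill implicit hydrogens from standard valence (C 4, N 3, O 2, S 2, halogen 1):
  atom 1: C, bond orders sum to 2 (valence 4) → 2 H
  atom 2: C, bond orders sum to 4 (valence 4) → 0 H
  atom 3: C, bond orders sum to 4 (valence 4) → 0 H
  atom 4: N, bond orders sum to 1 (valence 3) → 2 H
  atom 5: O, bond orders sum to 2 (valence 2) → 0 H
  atom 6: C, bond orders sum to 2 (valence 4) → 2 H
  atom 7: C, bond orders sum to 3 (valence 4) → 1 H
  atom 8: C, bond orders sum to 4 (valence 4) → 0 H
  atom 9: C, bond orders sum to 1 (valence 4) → 3 H
  atom 10: O, bond orders sum to 2 (valence 2) → 0 H
  atom 11: C, bond orders sum to 3 (valence 4) → 1 H
  atom 12: O, bond orders sum to 1 (valence 2) → 1 H
  atom 13: C, bond orders sum to 2 (valence 4) → 2 H
  atom 14: O, bond orders sum to 2 (valence 2) → 0 H
  atom 15: C, bond orders sum to 1 (valence 4) → 3 H
Totals → C:10, H:17, N:1, O:4.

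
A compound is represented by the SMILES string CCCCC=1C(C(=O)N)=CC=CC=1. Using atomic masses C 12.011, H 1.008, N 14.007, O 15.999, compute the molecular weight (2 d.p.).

First, the molecular formula is C11H15NO (counting implicit H from valence).
  C: 11 × 12.011 = 132.121
  H: 15 × 1.008 = 15.120
  N: 1 × 14.007 = 14.007
  O: 1 × 15.999 = 15.999
Sum: 11×12.011 + 15×1.008 + 1×14.007 + 1×15.999 = 177.247 → 177.25 g/mol.

177.25 g/mol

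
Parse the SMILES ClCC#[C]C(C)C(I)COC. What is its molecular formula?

C8H12ClIO

Walk through each heavy atom and fill implicit hydrogens from standard valence (C 4, N 3, O 2, S 2, halogen 1):
  atom 1: Cl (halogen, monovalent) → 0 H
  atom 2: C, bond orders sum to 2 (valence 4) → 2 H
  atom 3: C, bond orders sum to 4 (valence 4) → 0 H
  atom 4: C with explicit H count 0
  atom 5: C, bond orders sum to 3 (valence 4) → 1 H
  atom 6: C, bond orders sum to 1 (valence 4) → 3 H
  atom 7: C, bond orders sum to 3 (valence 4) → 1 H
  atom 8: I (halogen, monovalent) → 0 H
  atom 9: C, bond orders sum to 2 (valence 4) → 2 H
  atom 10: O, bond orders sum to 2 (valence 2) → 0 H
  atom 11: C, bond orders sum to 1 (valence 4) → 3 H
Totals → C:8, H:12, Cl:1, I:1, O:1.
In Hill order: C8H12ClIO.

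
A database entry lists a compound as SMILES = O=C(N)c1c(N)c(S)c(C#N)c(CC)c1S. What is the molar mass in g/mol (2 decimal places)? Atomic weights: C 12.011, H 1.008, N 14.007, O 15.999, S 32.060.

First, the molecular formula is C10H11N3OS2 (counting implicit H from valence).
  C: 10 × 12.011 = 120.110
  H: 11 × 1.008 = 11.088
  N: 3 × 14.007 = 42.021
  O: 1 × 15.999 = 15.999
  S: 2 × 32.060 = 64.120
Sum: 10×12.011 + 11×1.008 + 3×14.007 + 1×15.999 + 2×32.060 = 253.338 → 253.34 g/mol.

253.34 g/mol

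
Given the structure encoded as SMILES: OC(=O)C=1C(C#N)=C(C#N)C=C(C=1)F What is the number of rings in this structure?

In SMILES, each pair of matching ring-closure digits denotes one ring-closing bond; the number of such bonds equals the number of independent rings.
Ring-closure bonds here: 1.

1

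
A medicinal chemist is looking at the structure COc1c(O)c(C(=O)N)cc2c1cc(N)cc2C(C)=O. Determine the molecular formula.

C14H14N2O4

Walk through each heavy atom and fill implicit hydrogens from standard valence (C 4, N 3, O 2, S 2, halogen 1); for lowercase aromatic atoms, an aromatic c carries 1 H when it has two neighbours and 0 H with three, and aromatic n carries 0 H:
  atom 1: C, bond orders sum to 1 (valence 4) → 3 H
  atom 2: O, bond orders sum to 2 (valence 2) → 0 H
  atom 3: aromatic c, 3 neighbours → 0 H
  atom 4: aromatic c, 3 neighbours → 0 H
  atom 5: O, bond orders sum to 1 (valence 2) → 1 H
  atom 6: aromatic c, 3 neighbours → 0 H
  atom 7: C, bond orders sum to 4 (valence 4) → 0 H
  atom 8: O, bond orders sum to 2 (valence 2) → 0 H
  atom 9: N, bond orders sum to 1 (valence 3) → 2 H
  atom 10: aromatic c, 2 neighbours → 1 H
  atom 11: aromatic c, 3 neighbours → 0 H
  atom 12: aromatic c, 3 neighbours → 0 H
  atom 13: aromatic c, 2 neighbours → 1 H
  atom 14: aromatic c, 3 neighbours → 0 H
  atom 15: N, bond orders sum to 1 (valence 3) → 2 H
  atom 16: aromatic c, 2 neighbours → 1 H
  atom 17: aromatic c, 3 neighbours → 0 H
  atom 18: C, bond orders sum to 4 (valence 4) → 0 H
  atom 19: C, bond orders sum to 1 (valence 4) → 3 H
  atom 20: O, bond orders sum to 2 (valence 2) → 0 H
Totals → C:14, H:14, N:2, O:4.
In Hill order: C14H14N2O4.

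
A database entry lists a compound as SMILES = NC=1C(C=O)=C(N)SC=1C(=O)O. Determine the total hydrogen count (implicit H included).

6

Walk through each heavy atom and fill implicit hydrogens from standard valence (C 4, N 3, O 2, S 2, halogen 1):
  atom 1: N, bond orders sum to 1 (valence 3) → 2 H
  atom 2: C, bond orders sum to 4 (valence 4) → 0 H
  atom 3: C, bond orders sum to 4 (valence 4) → 0 H
  atom 4: C, bond orders sum to 3 (valence 4) → 1 H
  atom 5: O, bond orders sum to 2 (valence 2) → 0 H
  atom 6: C, bond orders sum to 4 (valence 4) → 0 H
  atom 7: N, bond orders sum to 1 (valence 3) → 2 H
  atom 8: S, bond orders sum to 2 (valence 2) → 0 H
  atom 9: C, bond orders sum to 4 (valence 4) → 0 H
  atom 10: C, bond orders sum to 4 (valence 4) → 0 H
  atom 11: O, bond orders sum to 2 (valence 2) → 0 H
  atom 12: O, bond orders sum to 1 (valence 2) → 1 H
Total hydrogens: 6.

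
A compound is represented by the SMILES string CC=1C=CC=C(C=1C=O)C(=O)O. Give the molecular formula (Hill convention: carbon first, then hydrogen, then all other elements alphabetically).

Walk through each heavy atom and fill implicit hydrogens from standard valence (C 4, N 3, O 2, S 2, halogen 1):
  atom 1: C, bond orders sum to 1 (valence 4) → 3 H
  atom 2: C, bond orders sum to 4 (valence 4) → 0 H
  atom 3: C, bond orders sum to 3 (valence 4) → 1 H
  atom 4: C, bond orders sum to 3 (valence 4) → 1 H
  atom 5: C, bond orders sum to 3 (valence 4) → 1 H
  atom 6: C, bond orders sum to 4 (valence 4) → 0 H
  atom 7: C, bond orders sum to 4 (valence 4) → 0 H
  atom 8: C, bond orders sum to 3 (valence 4) → 1 H
  atom 9: O, bond orders sum to 2 (valence 2) → 0 H
  atom 10: C, bond orders sum to 4 (valence 4) → 0 H
  atom 11: O, bond orders sum to 2 (valence 2) → 0 H
  atom 12: O, bond orders sum to 1 (valence 2) → 1 H
Totals → C:9, H:8, O:3.

C9H8O3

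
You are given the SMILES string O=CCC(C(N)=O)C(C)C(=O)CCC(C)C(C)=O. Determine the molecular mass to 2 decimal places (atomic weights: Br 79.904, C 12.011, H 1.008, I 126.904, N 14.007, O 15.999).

First, the molecular formula is C13H21NO4 (counting implicit H from valence).
  C: 13 × 12.011 = 156.143
  H: 21 × 1.008 = 21.168
  N: 1 × 14.007 = 14.007
  O: 4 × 15.999 = 63.996
Sum: 13×12.011 + 21×1.008 + 1×14.007 + 4×15.999 = 255.314 → 255.31 g/mol.

255.31 g/mol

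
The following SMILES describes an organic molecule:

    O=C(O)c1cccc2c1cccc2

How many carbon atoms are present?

Count every carbon token in the SMILES (each C, including those in ring-closure positions and inside branches).
Carbon count: 11.

11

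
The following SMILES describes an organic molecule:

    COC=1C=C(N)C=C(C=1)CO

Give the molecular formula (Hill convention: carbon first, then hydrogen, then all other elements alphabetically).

Walk through each heavy atom and fill implicit hydrogens from standard valence (C 4, N 3, O 2, S 2, halogen 1):
  atom 1: C, bond orders sum to 1 (valence 4) → 3 H
  atom 2: O, bond orders sum to 2 (valence 2) → 0 H
  atom 3: C, bond orders sum to 4 (valence 4) → 0 H
  atom 4: C, bond orders sum to 3 (valence 4) → 1 H
  atom 5: C, bond orders sum to 4 (valence 4) → 0 H
  atom 6: N, bond orders sum to 1 (valence 3) → 2 H
  atom 7: C, bond orders sum to 3 (valence 4) → 1 H
  atom 8: C, bond orders sum to 4 (valence 4) → 0 H
  atom 9: C, bond orders sum to 3 (valence 4) → 1 H
  atom 10: C, bond orders sum to 2 (valence 4) → 2 H
  atom 11: O, bond orders sum to 1 (valence 2) → 1 H
Totals → C:8, H:11, N:1, O:2.

C8H11NO2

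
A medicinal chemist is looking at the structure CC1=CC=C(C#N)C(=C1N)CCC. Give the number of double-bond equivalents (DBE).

Molecular formula: C11H14N2.
DoU = (2C + 2 + N − H − X) / 2, where X is the halogen count and O/S are ignored.
    = (2·11 + 2 + 2 − 14 − 0) / 2 = 12 / 2 = 6.

6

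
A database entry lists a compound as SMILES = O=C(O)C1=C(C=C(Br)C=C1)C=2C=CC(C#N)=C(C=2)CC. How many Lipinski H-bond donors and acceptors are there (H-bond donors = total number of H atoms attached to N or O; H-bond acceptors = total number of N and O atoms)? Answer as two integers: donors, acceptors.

Donors: find every N or O and count the H atoms it carries.
  atom 1 (O): bond orders sum to 2 → 0 H
  atom 3 (O): bond orders sum to 1 → 1 H
  atom 16 (N): bond orders sum to 3 → 0 H
Lipinski HBD = 1.
Acceptors: N atoms = 1, O atoms = 2 → HBA = 3.

1, 3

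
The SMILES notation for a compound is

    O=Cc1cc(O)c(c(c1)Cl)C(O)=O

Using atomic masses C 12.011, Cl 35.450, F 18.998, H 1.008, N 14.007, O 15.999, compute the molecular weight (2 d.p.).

First, the molecular formula is C8H5ClO4 (counting implicit H from valence).
  C: 8 × 12.011 = 96.088
  Cl: 1 × 35.450 = 35.450
  H: 5 × 1.008 = 5.040
  O: 4 × 15.999 = 63.996
Sum: 8×12.011 + 1×35.450 + 5×1.008 + 4×15.999 = 200.574 → 200.57 g/mol.

200.57 g/mol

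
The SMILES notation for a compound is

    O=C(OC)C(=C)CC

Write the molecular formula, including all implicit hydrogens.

C6H10O2

Walk through each heavy atom and fill implicit hydrogens from standard valence (C 4, N 3, O 2, S 2, halogen 1):
  atom 1: O, bond orders sum to 2 (valence 2) → 0 H
  atom 2: C, bond orders sum to 4 (valence 4) → 0 H
  atom 3: O, bond orders sum to 2 (valence 2) → 0 H
  atom 4: C, bond orders sum to 1 (valence 4) → 3 H
  atom 5: C, bond orders sum to 4 (valence 4) → 0 H
  atom 6: C, bond orders sum to 2 (valence 4) → 2 H
  atom 7: C, bond orders sum to 2 (valence 4) → 2 H
  atom 8: C, bond orders sum to 1 (valence 4) → 3 H
Totals → C:6, H:10, O:2.
In Hill order: C6H10O2.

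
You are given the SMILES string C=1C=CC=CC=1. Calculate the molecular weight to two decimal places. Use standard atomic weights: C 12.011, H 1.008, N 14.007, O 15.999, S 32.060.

78.11 g/mol

First, the molecular formula is C6H6 (counting implicit H from valence).
  C: 6 × 12.011 = 72.066
  H: 6 × 1.008 = 6.048
Sum: 6×12.011 + 6×1.008 = 78.114 → 78.11 g/mol.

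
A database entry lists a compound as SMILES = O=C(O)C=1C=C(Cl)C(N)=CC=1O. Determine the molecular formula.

Walk through each heavy atom and fill implicit hydrogens from standard valence (C 4, N 3, O 2, S 2, halogen 1):
  atom 1: O, bond orders sum to 2 (valence 2) → 0 H
  atom 2: C, bond orders sum to 4 (valence 4) → 0 H
  atom 3: O, bond orders sum to 1 (valence 2) → 1 H
  atom 4: C, bond orders sum to 4 (valence 4) → 0 H
  atom 5: C, bond orders sum to 3 (valence 4) → 1 H
  atom 6: C, bond orders sum to 4 (valence 4) → 0 H
  atom 7: Cl (halogen, monovalent) → 0 H
  atom 8: C, bond orders sum to 4 (valence 4) → 0 H
  atom 9: N, bond orders sum to 1 (valence 3) → 2 H
  atom 10: C, bond orders sum to 3 (valence 4) → 1 H
  atom 11: C, bond orders sum to 4 (valence 4) → 0 H
  atom 12: O, bond orders sum to 1 (valence 2) → 1 H
Totals → C:7, H:6, Cl:1, N:1, O:3.
In Hill order: C7H6ClNO3.

C7H6ClNO3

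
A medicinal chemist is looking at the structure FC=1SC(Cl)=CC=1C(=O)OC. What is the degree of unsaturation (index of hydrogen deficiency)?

4

Molecular formula: C6H4ClFO2S.
DoU = (2C + 2 + N − H − X) / 2, where X is the halogen count and O/S are ignored.
    = (2·6 + 2 + 0 − 4 − 2) / 2 = 8 / 2 = 4.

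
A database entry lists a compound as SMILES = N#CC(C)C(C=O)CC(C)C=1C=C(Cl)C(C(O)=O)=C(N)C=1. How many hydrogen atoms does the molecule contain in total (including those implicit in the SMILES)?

Walk through each heavy atom and fill implicit hydrogens from standard valence (C 4, N 3, O 2, S 2, halogen 1):
  atom 1: N, bond orders sum to 3 (valence 3) → 0 H
  atom 2: C, bond orders sum to 4 (valence 4) → 0 H
  atom 3: C, bond orders sum to 3 (valence 4) → 1 H
  atom 4: C, bond orders sum to 1 (valence 4) → 3 H
  atom 5: C, bond orders sum to 3 (valence 4) → 1 H
  atom 6: C, bond orders sum to 3 (valence 4) → 1 H
  atom 7: O, bond orders sum to 2 (valence 2) → 0 H
  atom 8: C, bond orders sum to 2 (valence 4) → 2 H
  atom 9: C, bond orders sum to 3 (valence 4) → 1 H
  atom 10: C, bond orders sum to 1 (valence 4) → 3 H
  atom 11: C, bond orders sum to 4 (valence 4) → 0 H
  atom 12: C, bond orders sum to 3 (valence 4) → 1 H
  atom 13: C, bond orders sum to 4 (valence 4) → 0 H
  atom 14: Cl (halogen, monovalent) → 0 H
  atom 15: C, bond orders sum to 4 (valence 4) → 0 H
  atom 16: C, bond orders sum to 4 (valence 4) → 0 H
  atom 17: O, bond orders sum to 1 (valence 2) → 1 H
  atom 18: O, bond orders sum to 2 (valence 2) → 0 H
  atom 19: C, bond orders sum to 4 (valence 4) → 0 H
  atom 20: N, bond orders sum to 1 (valence 3) → 2 H
  atom 21: C, bond orders sum to 3 (valence 4) → 1 H
Total hydrogens: 17.

17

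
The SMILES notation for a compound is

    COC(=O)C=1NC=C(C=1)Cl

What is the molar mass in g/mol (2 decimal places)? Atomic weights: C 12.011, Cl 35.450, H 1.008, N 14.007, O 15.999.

159.57 g/mol

First, the molecular formula is C6H6ClNO2 (counting implicit H from valence).
  C: 6 × 12.011 = 72.066
  Cl: 1 × 35.450 = 35.450
  H: 6 × 1.008 = 6.048
  N: 1 × 14.007 = 14.007
  O: 2 × 15.999 = 31.998
Sum: 6×12.011 + 1×35.450 + 6×1.008 + 1×14.007 + 2×15.999 = 159.569 → 159.57 g/mol.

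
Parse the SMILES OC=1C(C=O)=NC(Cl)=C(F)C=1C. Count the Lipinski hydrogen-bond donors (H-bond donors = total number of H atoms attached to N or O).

1

Donors: find every N or O and count the H atoms it carries.
  atom 1 (O): bond orders sum to 1 → 1 H
  atom 5 (O): bond orders sum to 2 → 0 H
  atom 6 (N): bond orders sum to 3 → 0 H
Lipinski HBD = 1.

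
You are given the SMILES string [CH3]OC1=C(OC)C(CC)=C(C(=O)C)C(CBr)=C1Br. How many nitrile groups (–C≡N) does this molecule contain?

Scan the SMILES for the nitrile motif — none present.
Groups that are present: 2 ether, 1 ketone.

0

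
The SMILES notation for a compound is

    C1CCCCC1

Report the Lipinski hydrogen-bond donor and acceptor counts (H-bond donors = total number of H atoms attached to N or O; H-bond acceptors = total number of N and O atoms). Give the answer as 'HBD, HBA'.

Donors: find every N or O and count the H atoms it carries.
  (no N or O atoms present)
Lipinski HBD = 0.
Acceptors: N atoms = 0, O atoms = 0 → HBA = 0.

0, 0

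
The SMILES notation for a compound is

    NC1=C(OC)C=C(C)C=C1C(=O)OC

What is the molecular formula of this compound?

Walk through each heavy atom and fill implicit hydrogens from standard valence (C 4, N 3, O 2, S 2, halogen 1):
  atom 1: N, bond orders sum to 1 (valence 3) → 2 H
  atom 2: C, bond orders sum to 4 (valence 4) → 0 H
  atom 3: C, bond orders sum to 4 (valence 4) → 0 H
  atom 4: O, bond orders sum to 2 (valence 2) → 0 H
  atom 5: C, bond orders sum to 1 (valence 4) → 3 H
  atom 6: C, bond orders sum to 3 (valence 4) → 1 H
  atom 7: C, bond orders sum to 4 (valence 4) → 0 H
  atom 8: C, bond orders sum to 1 (valence 4) → 3 H
  atom 9: C, bond orders sum to 3 (valence 4) → 1 H
  atom 10: C, bond orders sum to 4 (valence 4) → 0 H
  atom 11: C, bond orders sum to 4 (valence 4) → 0 H
  atom 12: O, bond orders sum to 2 (valence 2) → 0 H
  atom 13: O, bond orders sum to 2 (valence 2) → 0 H
  atom 14: C, bond orders sum to 1 (valence 4) → 3 H
Totals → C:10, H:13, N:1, O:3.
In Hill order: C10H13NO3.

C10H13NO3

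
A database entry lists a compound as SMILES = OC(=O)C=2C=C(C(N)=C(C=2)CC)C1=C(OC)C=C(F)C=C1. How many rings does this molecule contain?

2

In SMILES, each pair of matching ring-closure digits denotes one ring-closing bond; the number of such bonds equals the number of independent rings.
Ring-closure bonds here: 2.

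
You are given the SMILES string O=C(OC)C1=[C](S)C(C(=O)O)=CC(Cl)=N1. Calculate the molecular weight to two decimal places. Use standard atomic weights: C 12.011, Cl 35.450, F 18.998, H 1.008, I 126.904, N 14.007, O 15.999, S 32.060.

247.65 g/mol

First, the molecular formula is C8H6ClNO4S (counting implicit H from valence).
  C: 8 × 12.011 = 96.088
  Cl: 1 × 35.450 = 35.450
  H: 6 × 1.008 = 6.048
  N: 1 × 14.007 = 14.007
  O: 4 × 15.999 = 63.996
  S: 1 × 32.060 = 32.060
Sum: 8×12.011 + 1×35.450 + 6×1.008 + 1×14.007 + 4×15.999 + 1×32.060 = 247.649 → 247.65 g/mol.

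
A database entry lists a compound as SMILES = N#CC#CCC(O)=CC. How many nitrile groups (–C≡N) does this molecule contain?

1

The nitrile motif appears at heavy-atom position 2 in the SMILES.
Other groups present: 1 alkene, 1 alkyne, 1 hydroxyl.
Nitrile count: 1.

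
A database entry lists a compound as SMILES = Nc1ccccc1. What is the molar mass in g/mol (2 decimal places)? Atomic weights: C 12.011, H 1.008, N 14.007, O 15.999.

First, the molecular formula is C6H7N (counting implicit H from valence).
  C: 6 × 12.011 = 72.066
  H: 7 × 1.008 = 7.056
  N: 1 × 14.007 = 14.007
Sum: 6×12.011 + 7×1.008 + 1×14.007 = 93.129 → 93.13 g/mol.

93.13 g/mol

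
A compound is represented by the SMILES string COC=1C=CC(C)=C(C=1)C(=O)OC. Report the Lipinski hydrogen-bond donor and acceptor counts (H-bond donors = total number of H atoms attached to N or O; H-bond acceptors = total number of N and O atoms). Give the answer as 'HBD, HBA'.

0, 3

Donors: find every N or O and count the H atoms it carries.
  atom 2 (O): bond orders sum to 2 → 0 H
  atom 11 (O): bond orders sum to 2 → 0 H
  atom 12 (O): bond orders sum to 2 → 0 H
Lipinski HBD = 0.
Acceptors: N atoms = 0, O atoms = 3 → HBA = 3.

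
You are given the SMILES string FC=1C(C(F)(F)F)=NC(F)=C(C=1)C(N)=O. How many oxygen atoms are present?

1

Scan the SMILES for O atoms (remember two-letter symbols like Cl and Br are single atoms).
Oxygen count: 1.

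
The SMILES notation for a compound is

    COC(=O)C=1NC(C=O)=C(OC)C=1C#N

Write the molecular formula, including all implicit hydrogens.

Walk through each heavy atom and fill implicit hydrogens from standard valence (C 4, N 3, O 2, S 2, halogen 1):
  atom 1: C, bond orders sum to 1 (valence 4) → 3 H
  atom 2: O, bond orders sum to 2 (valence 2) → 0 H
  atom 3: C, bond orders sum to 4 (valence 4) → 0 H
  atom 4: O, bond orders sum to 2 (valence 2) → 0 H
  atom 5: C, bond orders sum to 4 (valence 4) → 0 H
  atom 6: N, bond orders sum to 2 (valence 3) → 1 H
  atom 7: C, bond orders sum to 4 (valence 4) → 0 H
  atom 8: C, bond orders sum to 3 (valence 4) → 1 H
  atom 9: O, bond orders sum to 2 (valence 2) → 0 H
  atom 10: C, bond orders sum to 4 (valence 4) → 0 H
  atom 11: O, bond orders sum to 2 (valence 2) → 0 H
  atom 12: C, bond orders sum to 1 (valence 4) → 3 H
  atom 13: C, bond orders sum to 4 (valence 4) → 0 H
  atom 14: C, bond orders sum to 4 (valence 4) → 0 H
  atom 15: N, bond orders sum to 3 (valence 3) → 0 H
Totals → C:9, H:8, N:2, O:4.
In Hill order: C9H8N2O4.

C9H8N2O4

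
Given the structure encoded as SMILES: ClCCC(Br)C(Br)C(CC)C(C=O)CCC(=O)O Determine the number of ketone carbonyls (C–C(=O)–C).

Scan the SMILES for the ketone motif — none present.
Groups that are present: 1 aldehyde, 1 carboxylic acid.

0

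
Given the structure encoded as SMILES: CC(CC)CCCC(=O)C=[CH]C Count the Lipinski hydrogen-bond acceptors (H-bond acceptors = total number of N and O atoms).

1

N atoms: 0; O atoms: 1.
Lipinski HBA = 0 + 1 = 1.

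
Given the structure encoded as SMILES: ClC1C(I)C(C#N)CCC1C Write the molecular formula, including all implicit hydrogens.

C8H11ClIN

Walk through each heavy atom and fill implicit hydrogens from standard valence (C 4, N 3, O 2, S 2, halogen 1):
  atom 1: Cl (halogen, monovalent) → 0 H
  atom 2: C, bond orders sum to 3 (valence 4) → 1 H
  atom 3: C, bond orders sum to 3 (valence 4) → 1 H
  atom 4: I (halogen, monovalent) → 0 H
  atom 5: C, bond orders sum to 3 (valence 4) → 1 H
  atom 6: C, bond orders sum to 4 (valence 4) → 0 H
  atom 7: N, bond orders sum to 3 (valence 3) → 0 H
  atom 8: C, bond orders sum to 2 (valence 4) → 2 H
  atom 9: C, bond orders sum to 2 (valence 4) → 2 H
  atom 10: C, bond orders sum to 3 (valence 4) → 1 H
  atom 11: C, bond orders sum to 1 (valence 4) → 3 H
Totals → C:8, H:11, Cl:1, I:1, N:1.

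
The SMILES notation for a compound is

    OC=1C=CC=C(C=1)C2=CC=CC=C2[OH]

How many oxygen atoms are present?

Scan the SMILES for O atoms (remember two-letter symbols like Cl and Br are single atoms).
Oxygen count: 2.

2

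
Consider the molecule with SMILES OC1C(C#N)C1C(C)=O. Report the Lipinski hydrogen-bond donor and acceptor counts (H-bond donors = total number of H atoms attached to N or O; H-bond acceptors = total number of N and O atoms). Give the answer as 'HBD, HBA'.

1, 3

Donors: find every N or O and count the H atoms it carries.
  atom 1 (O): bond orders sum to 1 → 1 H
  atom 5 (N): bond orders sum to 3 → 0 H
  atom 9 (O): bond orders sum to 2 → 0 H
Lipinski HBD = 1.
Acceptors: N atoms = 1, O atoms = 2 → HBA = 3.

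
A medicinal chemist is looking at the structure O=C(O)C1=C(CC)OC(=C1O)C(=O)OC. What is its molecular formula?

Walk through each heavy atom and fill implicit hydrogens from standard valence (C 4, N 3, O 2, S 2, halogen 1):
  atom 1: O, bond orders sum to 2 (valence 2) → 0 H
  atom 2: C, bond orders sum to 4 (valence 4) → 0 H
  atom 3: O, bond orders sum to 1 (valence 2) → 1 H
  atom 4: C, bond orders sum to 4 (valence 4) → 0 H
  atom 5: C, bond orders sum to 4 (valence 4) → 0 H
  atom 6: C, bond orders sum to 2 (valence 4) → 2 H
  atom 7: C, bond orders sum to 1 (valence 4) → 3 H
  atom 8: O, bond orders sum to 2 (valence 2) → 0 H
  atom 9: C, bond orders sum to 4 (valence 4) → 0 H
  atom 10: C, bond orders sum to 4 (valence 4) → 0 H
  atom 11: O, bond orders sum to 1 (valence 2) → 1 H
  atom 12: C, bond orders sum to 4 (valence 4) → 0 H
  atom 13: O, bond orders sum to 2 (valence 2) → 0 H
  atom 14: O, bond orders sum to 2 (valence 2) → 0 H
  atom 15: C, bond orders sum to 1 (valence 4) → 3 H
Totals → C:9, H:10, O:6.
In Hill order: C9H10O6.

C9H10O6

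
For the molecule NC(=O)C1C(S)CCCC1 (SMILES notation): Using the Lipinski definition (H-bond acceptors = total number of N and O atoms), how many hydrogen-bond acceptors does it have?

2

N atoms: 1; O atoms: 1.
Lipinski HBA = 1 + 1 = 2.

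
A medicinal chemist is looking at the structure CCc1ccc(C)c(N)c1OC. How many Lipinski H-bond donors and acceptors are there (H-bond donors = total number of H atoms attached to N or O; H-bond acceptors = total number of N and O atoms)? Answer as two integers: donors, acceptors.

2, 2

Donors: find every N or O and count the H atoms it carries.
  atom 9 (N): bond orders sum to 1 → 2 H
  atom 11 (O): bond orders sum to 2 → 0 H
Lipinski HBD = 2.
Acceptors: N atoms = 1, O atoms = 1 → HBA = 2.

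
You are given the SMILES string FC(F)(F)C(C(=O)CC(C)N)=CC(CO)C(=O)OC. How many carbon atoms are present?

Count every carbon token in the SMILES (each C, including those in ring-closure positions and inside branches).
Carbon count: 11.

11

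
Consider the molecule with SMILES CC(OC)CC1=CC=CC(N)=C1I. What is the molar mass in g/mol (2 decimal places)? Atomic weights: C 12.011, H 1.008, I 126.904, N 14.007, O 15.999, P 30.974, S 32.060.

First, the molecular formula is C10H14INO (counting implicit H from valence).
  C: 10 × 12.011 = 120.110
  H: 14 × 1.008 = 14.112
  I: 1 × 126.904 = 126.904
  N: 1 × 14.007 = 14.007
  O: 1 × 15.999 = 15.999
Sum: 10×12.011 + 14×1.008 + 1×126.904 + 1×14.007 + 1×15.999 = 291.132 → 291.13 g/mol.

291.13 g/mol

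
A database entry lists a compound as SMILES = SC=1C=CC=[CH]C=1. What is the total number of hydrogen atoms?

Walk through each heavy atom and fill implicit hydrogens from standard valence (C 4, N 3, O 2, S 2, halogen 1):
  atom 1: S, bond orders sum to 1 (valence 2) → 1 H
  atom 2: C, bond orders sum to 4 (valence 4) → 0 H
  atom 3: C, bond orders sum to 3 (valence 4) → 1 H
  atom 4: C, bond orders sum to 3 (valence 4) → 1 H
  atom 5: C, bond orders sum to 3 (valence 4) → 1 H
  atom 6: C with explicit H count 1
  atom 7: C, bond orders sum to 3 (valence 4) → 1 H
Total hydrogens: 6.

6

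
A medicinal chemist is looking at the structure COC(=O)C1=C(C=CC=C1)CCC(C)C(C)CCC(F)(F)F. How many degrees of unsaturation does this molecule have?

5

Degree of unsaturation = (number of rings) + (number of π bonds).
Ring closures in the SMILES: 1.
π bonds: 4 double bonds (each 1 DoU) → 4 DoU from unsaturation.
Total DoU = 1 + 4 = 5.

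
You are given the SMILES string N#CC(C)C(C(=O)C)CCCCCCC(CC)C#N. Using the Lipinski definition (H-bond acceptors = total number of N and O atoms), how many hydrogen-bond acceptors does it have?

3

N atoms: 2; O atoms: 1.
Lipinski HBA = 2 + 1 = 3.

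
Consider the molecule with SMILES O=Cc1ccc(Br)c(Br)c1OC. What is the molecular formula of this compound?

C8H6Br2O2

Walk through each heavy atom and fill implicit hydrogens from standard valence (C 4, N 3, O 2, S 2, halogen 1); for lowercase aromatic atoms, an aromatic c carries 1 H when it has two neighbours and 0 H with three, and aromatic n carries 0 H:
  atom 1: O, bond orders sum to 2 (valence 2) → 0 H
  atom 2: C, bond orders sum to 3 (valence 4) → 1 H
  atom 3: aromatic c, 3 neighbours → 0 H
  atom 4: aromatic c, 2 neighbours → 1 H
  atom 5: aromatic c, 2 neighbours → 1 H
  atom 6: aromatic c, 3 neighbours → 0 H
  atom 7: Br (halogen, monovalent) → 0 H
  atom 8: aromatic c, 3 neighbours → 0 H
  atom 9: Br (halogen, monovalent) → 0 H
  atom 10: aromatic c, 3 neighbours → 0 H
  atom 11: O, bond orders sum to 2 (valence 2) → 0 H
  atom 12: C, bond orders sum to 1 (valence 4) → 3 H
Totals → C:8, H:6, Br:2, O:2.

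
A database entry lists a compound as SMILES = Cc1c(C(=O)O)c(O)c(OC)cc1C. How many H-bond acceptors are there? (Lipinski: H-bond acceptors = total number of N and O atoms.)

N atoms: 0; O atoms: 4.
Lipinski HBA = 0 + 4 = 4.

4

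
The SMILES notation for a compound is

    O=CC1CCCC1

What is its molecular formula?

C6H10O

Walk through each heavy atom and fill implicit hydrogens from standard valence (C 4, N 3, O 2, S 2, halogen 1):
  atom 1: O, bond orders sum to 2 (valence 2) → 0 H
  atom 2: C, bond orders sum to 3 (valence 4) → 1 H
  atom 3: C, bond orders sum to 3 (valence 4) → 1 H
  atom 4: C, bond orders sum to 2 (valence 4) → 2 H
  atom 5: C, bond orders sum to 2 (valence 4) → 2 H
  atom 6: C, bond orders sum to 2 (valence 4) → 2 H
  atom 7: C, bond orders sum to 2 (valence 4) → 2 H
Totals → C:6, H:10, O:1.
In Hill order: C6H10O.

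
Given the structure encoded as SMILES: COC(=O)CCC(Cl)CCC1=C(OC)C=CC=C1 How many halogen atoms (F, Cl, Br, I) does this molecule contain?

Halogen atoms appear at heavy-atom position 8 (1×Cl).
Other groups present: 1 ester, 1 ether.
Halogen count: 1.

1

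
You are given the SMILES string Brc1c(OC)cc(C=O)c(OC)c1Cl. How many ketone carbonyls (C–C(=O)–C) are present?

0

Scan the SMILES for the ketone motif — none present.
Groups that are present: 1 aldehyde, 2 ether.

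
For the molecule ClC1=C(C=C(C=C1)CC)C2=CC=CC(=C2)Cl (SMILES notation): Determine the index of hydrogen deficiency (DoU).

8

Molecular formula: C14H12Cl2.
DoU = (2C + 2 + N − H − X) / 2, where X is the halogen count and O/S are ignored.
    = (2·14 + 2 + 0 − 12 − 2) / 2 = 16 / 2 = 8.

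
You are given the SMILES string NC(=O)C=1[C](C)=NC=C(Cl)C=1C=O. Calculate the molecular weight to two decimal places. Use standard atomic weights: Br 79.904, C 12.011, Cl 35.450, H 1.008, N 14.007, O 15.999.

198.61 g/mol

First, the molecular formula is C8H7ClN2O2 (counting implicit H from valence).
  C: 8 × 12.011 = 96.088
  Cl: 1 × 35.450 = 35.450
  H: 7 × 1.008 = 7.056
  N: 2 × 14.007 = 28.014
  O: 2 × 15.999 = 31.998
Sum: 8×12.011 + 1×35.450 + 7×1.008 + 2×14.007 + 2×15.999 = 198.606 → 198.61 g/mol.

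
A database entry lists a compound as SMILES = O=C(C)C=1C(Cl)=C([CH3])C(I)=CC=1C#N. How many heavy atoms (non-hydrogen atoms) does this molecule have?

Every atom symbol written in the SMILES (organic subset) is one heavy atom; implicit H are not written.
Heavy atoms by element → C:10, Cl:1, I:1, N:1, O:1.
Total: 14.

14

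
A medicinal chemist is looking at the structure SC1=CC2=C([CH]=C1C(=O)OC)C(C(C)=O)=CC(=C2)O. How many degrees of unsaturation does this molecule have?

9

Molecular formula: C14H12O4S.
DoU = (2C + 2 + N − H − X) / 2, where X is the halogen count and O/S are ignored.
    = (2·14 + 2 + 0 − 12 − 0) / 2 = 18 / 2 = 9.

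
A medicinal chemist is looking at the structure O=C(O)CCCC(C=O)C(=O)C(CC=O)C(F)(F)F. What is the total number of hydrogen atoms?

Walk through each heavy atom and fill implicit hydrogens from standard valence (C 4, N 3, O 2, S 2, halogen 1):
  atom 1: O, bond orders sum to 2 (valence 2) → 0 H
  atom 2: C, bond orders sum to 4 (valence 4) → 0 H
  atom 3: O, bond orders sum to 1 (valence 2) → 1 H
  atom 4: C, bond orders sum to 2 (valence 4) → 2 H
  atom 5: C, bond orders sum to 2 (valence 4) → 2 H
  atom 6: C, bond orders sum to 2 (valence 4) → 2 H
  atom 7: C, bond orders sum to 3 (valence 4) → 1 H
  atom 8: C, bond orders sum to 3 (valence 4) → 1 H
  atom 9: O, bond orders sum to 2 (valence 2) → 0 H
  atom 10: C, bond orders sum to 4 (valence 4) → 0 H
  atom 11: O, bond orders sum to 2 (valence 2) → 0 H
  atom 12: C, bond orders sum to 3 (valence 4) → 1 H
  atom 13: C, bond orders sum to 2 (valence 4) → 2 H
  atom 14: C, bond orders sum to 3 (valence 4) → 1 H
  atom 15: O, bond orders sum to 2 (valence 2) → 0 H
  atom 16: C, bond orders sum to 4 (valence 4) → 0 H
  atom 17: F (halogen, monovalent) → 0 H
  atom 18: F (halogen, monovalent) → 0 H
  atom 19: F (halogen, monovalent) → 0 H
Total hydrogens: 13.

13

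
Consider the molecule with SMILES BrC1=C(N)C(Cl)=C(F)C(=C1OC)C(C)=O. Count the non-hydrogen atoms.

15

Every atom symbol written in the SMILES (organic subset) is one heavy atom; implicit H are not written.
Heavy atoms by element → Br:1, C:9, Cl:1, F:1, N:1, O:2.
Total: 15.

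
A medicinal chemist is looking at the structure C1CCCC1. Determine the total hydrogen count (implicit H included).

Walk through each heavy atom and fill implicit hydrogens from standard valence (C 4, N 3, O 2, S 2, halogen 1):
  atom 1: C, bond orders sum to 2 (valence 4) → 2 H
  atom 2: C, bond orders sum to 2 (valence 4) → 2 H
  atom 3: C, bond orders sum to 2 (valence 4) → 2 H
  atom 4: C, bond orders sum to 2 (valence 4) → 2 H
  atom 5: C, bond orders sum to 2 (valence 4) → 2 H
Total hydrogens: 10.

10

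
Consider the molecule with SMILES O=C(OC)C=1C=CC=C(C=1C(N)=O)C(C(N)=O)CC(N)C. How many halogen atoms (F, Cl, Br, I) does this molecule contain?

0

Scan the SMILES for the halogen motif — none present.
Groups that are present: 2 amide, 1 ester, 1 primary amine.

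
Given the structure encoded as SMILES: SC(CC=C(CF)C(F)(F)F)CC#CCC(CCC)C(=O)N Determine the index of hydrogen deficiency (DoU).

4

Degree of unsaturation = (number of rings) + (number of π bonds).
Ring closures in the SMILES: 0.
π bonds: 2 double bonds (each 1 DoU), 1 triple bond (each 2 DoU) → 4 DoU from unsaturation.
Total DoU = 0 + 4 = 4.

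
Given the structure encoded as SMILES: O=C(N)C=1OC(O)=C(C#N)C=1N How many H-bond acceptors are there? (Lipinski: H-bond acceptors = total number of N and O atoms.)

N atoms: 3; O atoms: 3.
Lipinski HBA = 3 + 3 = 6.

6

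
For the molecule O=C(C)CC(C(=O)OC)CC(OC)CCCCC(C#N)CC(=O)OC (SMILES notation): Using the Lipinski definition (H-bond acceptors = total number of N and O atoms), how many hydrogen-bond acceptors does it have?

N atoms: 1; O atoms: 6.
Lipinski HBA = 1 + 6 = 7.

7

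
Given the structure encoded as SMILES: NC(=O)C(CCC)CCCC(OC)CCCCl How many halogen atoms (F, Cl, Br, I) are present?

1

Halogen atoms appear at heavy-atom position 17 (1×Cl).
Other groups present: 1 amide, 1 ether.
Halogen count: 1.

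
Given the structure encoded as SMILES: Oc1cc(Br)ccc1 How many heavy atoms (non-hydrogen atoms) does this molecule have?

8

Every atom symbol written in the SMILES (organic subset) is one heavy atom; implicit H are not written.
Heavy atoms by element → Br:1, C:6, O:1.
Total: 8.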